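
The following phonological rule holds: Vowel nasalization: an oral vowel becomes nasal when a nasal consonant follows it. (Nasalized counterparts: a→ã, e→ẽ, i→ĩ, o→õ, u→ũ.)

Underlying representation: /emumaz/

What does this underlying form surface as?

[ẽmũmaz]

/e/ before nasal /m/ → [ẽ]
/u/ before nasal /m/ → [ũ]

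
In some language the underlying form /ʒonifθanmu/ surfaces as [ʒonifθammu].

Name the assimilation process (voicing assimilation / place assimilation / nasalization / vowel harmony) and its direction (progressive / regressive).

/n/→[m].
Each target copies a feature from the following segment, so the direction is regressive.

place assimilation, regressive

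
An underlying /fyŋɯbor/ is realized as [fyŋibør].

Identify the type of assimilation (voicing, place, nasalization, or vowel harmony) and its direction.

vowel harmony, progressive

/ɯ/→[i] /o/→[ø].
Vowels agree with the first vowel, so the harmony is progressive.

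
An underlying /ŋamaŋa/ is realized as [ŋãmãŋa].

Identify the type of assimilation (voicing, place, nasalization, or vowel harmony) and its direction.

nasalization, regressive

/a/→[ã] /a/→[ã].
Each target copies a feature from the following segment, so the direction is regressive.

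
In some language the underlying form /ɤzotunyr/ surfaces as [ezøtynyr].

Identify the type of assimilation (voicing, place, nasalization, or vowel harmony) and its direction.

vowel harmony, regressive

/ɤ/→[e] /o/→[ø] /u/→[y].
Vowels agree with the last vowel, so the harmony is regressive.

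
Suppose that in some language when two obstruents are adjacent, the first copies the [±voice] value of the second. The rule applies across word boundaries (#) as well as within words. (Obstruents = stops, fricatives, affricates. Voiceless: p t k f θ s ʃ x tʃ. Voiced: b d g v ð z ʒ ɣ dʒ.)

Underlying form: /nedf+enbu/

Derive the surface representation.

[netf+enbu]

/d/ before /f/ (voiceless) → [t]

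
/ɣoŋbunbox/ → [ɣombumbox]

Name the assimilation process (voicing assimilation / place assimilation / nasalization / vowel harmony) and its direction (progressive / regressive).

/ŋ/→[m] /n/→[m].
Each target copies a feature from the following segment, so the direction is regressive.

place assimilation, regressive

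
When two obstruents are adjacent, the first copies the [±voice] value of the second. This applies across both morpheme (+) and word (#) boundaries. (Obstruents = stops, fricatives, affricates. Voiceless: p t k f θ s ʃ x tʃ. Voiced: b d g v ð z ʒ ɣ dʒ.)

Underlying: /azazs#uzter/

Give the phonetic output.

/z/ before /s/ (voiceless) → [s]
/z/ before /t/ (voiceless) → [s]

[azass#uster]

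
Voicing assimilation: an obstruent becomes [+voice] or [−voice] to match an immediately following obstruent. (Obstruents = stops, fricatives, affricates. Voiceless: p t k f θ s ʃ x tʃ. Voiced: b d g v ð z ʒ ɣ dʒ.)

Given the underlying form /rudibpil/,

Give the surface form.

[rudippil]

/b/ before /p/ (voiceless) → [p]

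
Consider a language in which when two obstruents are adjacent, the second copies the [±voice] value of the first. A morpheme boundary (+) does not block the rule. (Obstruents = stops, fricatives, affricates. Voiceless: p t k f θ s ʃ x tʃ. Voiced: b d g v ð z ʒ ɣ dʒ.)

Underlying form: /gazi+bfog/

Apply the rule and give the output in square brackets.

[gazi+bvog]

/f/ after /b/ (voiced) → [v]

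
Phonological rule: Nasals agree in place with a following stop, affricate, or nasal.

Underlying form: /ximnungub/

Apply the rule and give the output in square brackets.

[xinnuŋgub]

/m/ before /n/ (alveolar) → [n]
/n/ before /g/ (velar) → [ŋ]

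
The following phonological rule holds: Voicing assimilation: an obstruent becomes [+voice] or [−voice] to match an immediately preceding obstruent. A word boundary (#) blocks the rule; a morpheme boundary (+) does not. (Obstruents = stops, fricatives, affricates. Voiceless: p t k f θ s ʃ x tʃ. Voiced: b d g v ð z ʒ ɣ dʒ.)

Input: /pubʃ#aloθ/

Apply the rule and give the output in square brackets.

/ʃ/ after /b/ (voiced) → [ʒ]

[pubʒ#aloθ]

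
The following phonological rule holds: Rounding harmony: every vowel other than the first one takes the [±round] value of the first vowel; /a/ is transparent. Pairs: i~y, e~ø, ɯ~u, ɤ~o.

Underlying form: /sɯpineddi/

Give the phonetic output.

[sɯpineddi]

no segment meets the rule's conditions; no change.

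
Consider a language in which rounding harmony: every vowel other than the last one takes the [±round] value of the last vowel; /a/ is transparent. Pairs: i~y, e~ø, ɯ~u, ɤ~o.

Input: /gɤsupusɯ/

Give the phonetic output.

/u/ harmonizes with /ɯ/ ([-round]) → [ɯ]
/u/ harmonizes with /ɯ/ ([-round]) → [ɯ]

[gɤsɯpɯsɯ]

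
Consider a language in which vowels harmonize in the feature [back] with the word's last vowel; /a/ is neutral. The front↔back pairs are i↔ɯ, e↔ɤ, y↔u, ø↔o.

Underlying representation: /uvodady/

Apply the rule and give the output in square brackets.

[yvødady]

/u/ harmonizes with /y/ ([-back]) → [y]
/o/ harmonizes with /y/ ([-back]) → [ø]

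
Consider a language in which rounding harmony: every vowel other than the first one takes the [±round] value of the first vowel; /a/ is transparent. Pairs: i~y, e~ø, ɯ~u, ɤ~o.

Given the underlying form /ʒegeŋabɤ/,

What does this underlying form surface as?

[ʒegeŋabɤ]

no segment meets the rule's conditions; no change.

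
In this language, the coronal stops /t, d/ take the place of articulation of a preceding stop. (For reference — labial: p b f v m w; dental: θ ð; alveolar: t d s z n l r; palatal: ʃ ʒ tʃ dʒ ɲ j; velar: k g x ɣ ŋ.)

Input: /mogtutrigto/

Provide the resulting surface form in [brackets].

/t/ after /g/ (velar) → [k]
/t/ after /g/ (velar) → [k]

[mogkutrigko]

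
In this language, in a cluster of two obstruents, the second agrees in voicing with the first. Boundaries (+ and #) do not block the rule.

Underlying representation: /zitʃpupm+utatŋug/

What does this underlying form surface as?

no segment meets the rule's conditions; no change.

[zitʃpupm+utatŋug]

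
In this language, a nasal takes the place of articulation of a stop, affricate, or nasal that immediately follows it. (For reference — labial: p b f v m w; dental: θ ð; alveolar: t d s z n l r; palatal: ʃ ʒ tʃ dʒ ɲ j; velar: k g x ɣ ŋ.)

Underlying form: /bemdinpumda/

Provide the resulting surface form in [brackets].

/m/ before /d/ (alveolar) → [n]
/n/ before /p/ (labial) → [m]
/m/ before /d/ (alveolar) → [n]

[bendimpunda]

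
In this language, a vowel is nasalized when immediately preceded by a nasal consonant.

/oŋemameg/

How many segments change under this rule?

3

/e/ after nasal /ŋ/ → [ẽ]
/a/ after nasal /m/ → [ã]
/e/ after nasal /m/ → [ẽ]
3 segments change.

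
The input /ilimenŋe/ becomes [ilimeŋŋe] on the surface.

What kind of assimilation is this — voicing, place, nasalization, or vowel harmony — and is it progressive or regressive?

/n/→[ŋ].
Each target copies a feature from the following segment, so the direction is regressive.

place assimilation, regressive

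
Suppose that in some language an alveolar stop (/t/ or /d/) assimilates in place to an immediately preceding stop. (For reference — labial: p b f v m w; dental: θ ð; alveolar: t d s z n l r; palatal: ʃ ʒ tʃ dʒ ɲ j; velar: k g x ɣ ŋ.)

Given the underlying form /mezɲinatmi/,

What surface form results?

[mezɲinatmi]

no segment meets the rule's conditions; no change.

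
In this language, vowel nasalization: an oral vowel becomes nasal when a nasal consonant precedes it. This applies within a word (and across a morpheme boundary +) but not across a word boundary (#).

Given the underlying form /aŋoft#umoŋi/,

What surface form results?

[aŋõft#umõŋĩ]

/o/ after nasal /ŋ/ → [õ]
/o/ after nasal /m/ → [õ]
/i/ after nasal /ŋ/ → [ĩ]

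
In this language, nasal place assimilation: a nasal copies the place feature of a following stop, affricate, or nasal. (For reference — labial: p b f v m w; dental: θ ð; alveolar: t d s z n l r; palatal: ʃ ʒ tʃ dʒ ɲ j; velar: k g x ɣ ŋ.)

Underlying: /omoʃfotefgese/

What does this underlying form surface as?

[omoʃfotefgese]

no segment meets the rule's conditions; no change.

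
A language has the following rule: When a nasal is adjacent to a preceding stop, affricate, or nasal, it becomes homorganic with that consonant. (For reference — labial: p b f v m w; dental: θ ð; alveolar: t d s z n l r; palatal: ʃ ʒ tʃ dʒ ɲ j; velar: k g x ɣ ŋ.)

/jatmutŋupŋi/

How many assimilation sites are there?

3

/m/ after /t/ (alveolar) → [n]
/ŋ/ after /t/ (alveolar) → [n]
/ŋ/ after /p/ (labial) → [m]
3 segments change.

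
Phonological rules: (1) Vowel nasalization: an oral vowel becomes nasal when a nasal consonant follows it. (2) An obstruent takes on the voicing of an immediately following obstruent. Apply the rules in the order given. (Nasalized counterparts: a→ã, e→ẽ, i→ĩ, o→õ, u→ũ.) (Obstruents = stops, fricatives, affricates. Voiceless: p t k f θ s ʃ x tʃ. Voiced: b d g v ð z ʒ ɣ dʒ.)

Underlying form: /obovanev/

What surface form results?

[obovãnev]

Rule 1: /a/ before nasal /n/ → [ã]
After rule 1: obovãnev
Rule 2: no segment meets the rule's conditions; no change.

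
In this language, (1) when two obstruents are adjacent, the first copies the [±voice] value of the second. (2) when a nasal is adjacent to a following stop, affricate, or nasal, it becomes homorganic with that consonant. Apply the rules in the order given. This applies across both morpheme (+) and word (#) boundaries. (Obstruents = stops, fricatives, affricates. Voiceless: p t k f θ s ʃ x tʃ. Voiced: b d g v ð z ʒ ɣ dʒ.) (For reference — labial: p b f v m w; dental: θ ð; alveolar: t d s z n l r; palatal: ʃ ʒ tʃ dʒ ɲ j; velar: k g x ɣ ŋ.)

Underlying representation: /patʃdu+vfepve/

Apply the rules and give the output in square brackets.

Rule 1: /tʃ/ before /d/ (voiced) → [dʒ]
Rule 1: /v/ before /f/ (voiceless) → [f]
Rule 1: /p/ before /v/ (voiced) → [b]
After rule 1: padʒdu+ffebve
Rule 2: no segment meets the rule's conditions; no change.

[padʒdu+ffebve]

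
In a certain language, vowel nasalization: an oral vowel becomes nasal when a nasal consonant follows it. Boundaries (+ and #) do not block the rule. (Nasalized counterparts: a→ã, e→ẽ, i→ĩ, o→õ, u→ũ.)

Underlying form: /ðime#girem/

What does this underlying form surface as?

/i/ before nasal /m/ → [ĩ]
/e/ before nasal /m/ → [ẽ]

[ðĩme#girẽm]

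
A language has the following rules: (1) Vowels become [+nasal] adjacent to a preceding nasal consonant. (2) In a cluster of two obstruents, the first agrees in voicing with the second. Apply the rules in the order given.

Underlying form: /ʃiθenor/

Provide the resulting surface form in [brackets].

[ʃiθenõr]

Rule 1: /o/ after nasal /n/ → [õ]
After rule 1: ʃiθenõr
Rule 2: no segment meets the rule's conditions; no change.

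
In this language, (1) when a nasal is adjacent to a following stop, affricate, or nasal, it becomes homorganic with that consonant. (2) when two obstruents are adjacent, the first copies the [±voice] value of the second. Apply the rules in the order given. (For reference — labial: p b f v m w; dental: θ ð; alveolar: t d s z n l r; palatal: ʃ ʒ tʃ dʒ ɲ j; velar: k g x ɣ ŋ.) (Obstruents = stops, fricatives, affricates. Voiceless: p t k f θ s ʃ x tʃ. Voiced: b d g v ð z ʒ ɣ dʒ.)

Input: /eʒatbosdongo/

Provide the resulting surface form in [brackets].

Rule 1: /n/ before /g/ (velar) → [ŋ]
After rule 1: eʒatbosdoŋgo
Rule 2: /t/ before /b/ (voiced) → [d]
Rule 2: /s/ before /d/ (voiced) → [z]

[eʒadbozdoŋgo]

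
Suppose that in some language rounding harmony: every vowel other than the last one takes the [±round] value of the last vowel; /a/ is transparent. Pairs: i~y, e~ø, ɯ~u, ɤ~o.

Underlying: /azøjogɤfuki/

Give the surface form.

[azejɤgɤfɯki]

/ø/ harmonizes with /i/ ([-round]) → [e]
/o/ harmonizes with /i/ ([-round]) → [ɤ]
/u/ harmonizes with /i/ ([-round]) → [ɯ]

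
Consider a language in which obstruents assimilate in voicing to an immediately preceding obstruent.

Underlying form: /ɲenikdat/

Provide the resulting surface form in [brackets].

/d/ after /k/ (voiceless) → [t]

[ɲeniktat]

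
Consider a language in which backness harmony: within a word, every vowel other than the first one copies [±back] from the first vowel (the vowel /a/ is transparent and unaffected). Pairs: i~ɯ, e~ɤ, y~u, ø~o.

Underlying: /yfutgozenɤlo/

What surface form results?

/u/ harmonizes with /y/ ([-back]) → [y]
/o/ harmonizes with /y/ ([-back]) → [ø]
/ɤ/ harmonizes with /y/ ([-back]) → [e]
/o/ harmonizes with /y/ ([-back]) → [ø]

[yfytgøzenelø]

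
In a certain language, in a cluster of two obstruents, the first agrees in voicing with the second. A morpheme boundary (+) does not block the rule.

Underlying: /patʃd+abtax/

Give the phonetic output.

[padʒd+aptax]

/tʃ/ before /d/ (voiced) → [dʒ]
/b/ before /t/ (voiceless) → [p]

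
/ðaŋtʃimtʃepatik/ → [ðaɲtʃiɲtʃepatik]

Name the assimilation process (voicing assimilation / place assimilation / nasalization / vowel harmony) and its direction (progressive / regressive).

place assimilation, regressive

/ŋ/→[ɲ] /m/→[ɲ].
Each target copies a feature from the following segment, so the direction is regressive.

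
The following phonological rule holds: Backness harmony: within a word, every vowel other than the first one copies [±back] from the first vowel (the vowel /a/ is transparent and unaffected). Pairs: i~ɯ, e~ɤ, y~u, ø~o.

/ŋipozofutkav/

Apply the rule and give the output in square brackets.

[ŋipøzøfytkav]

/o/ harmonizes with /i/ ([-back]) → [ø]
/o/ harmonizes with /i/ ([-back]) → [ø]
/u/ harmonizes with /i/ ([-back]) → [y]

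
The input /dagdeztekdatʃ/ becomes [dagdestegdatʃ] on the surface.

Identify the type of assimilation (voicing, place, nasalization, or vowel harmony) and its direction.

voicing assimilation, regressive

/z/→[s] /k/→[g].
Each target copies a feature from the following segment, so the direction is regressive.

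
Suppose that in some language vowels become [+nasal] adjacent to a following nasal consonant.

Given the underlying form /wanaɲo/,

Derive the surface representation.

[wãnãɲo]

/a/ before nasal /n/ → [ã]
/a/ before nasal /ɲ/ → [ã]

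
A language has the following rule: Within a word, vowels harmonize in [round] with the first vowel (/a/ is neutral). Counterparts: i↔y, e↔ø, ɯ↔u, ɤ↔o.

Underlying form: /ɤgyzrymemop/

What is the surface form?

[ɤgizrimemɤp]

/y/ harmonizes with /ɤ/ ([-round]) → [i]
/y/ harmonizes with /ɤ/ ([-round]) → [i]
/o/ harmonizes with /ɤ/ ([-round]) → [ɤ]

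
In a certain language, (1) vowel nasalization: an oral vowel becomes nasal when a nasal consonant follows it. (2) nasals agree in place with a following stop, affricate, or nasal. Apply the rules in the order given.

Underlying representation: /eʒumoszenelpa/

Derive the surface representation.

Rule 1: /u/ before nasal /m/ → [ũ]
Rule 1: /e/ before nasal /n/ → [ẽ]
After rule 1: eʒũmoszẽnelpa
Rule 2: no segment meets the rule's conditions; no change.

[eʒũmoszẽnelpa]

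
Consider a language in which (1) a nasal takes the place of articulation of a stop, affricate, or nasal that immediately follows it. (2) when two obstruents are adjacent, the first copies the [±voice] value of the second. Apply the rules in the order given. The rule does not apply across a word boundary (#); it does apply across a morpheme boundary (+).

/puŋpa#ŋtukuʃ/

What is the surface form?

[pumpa#ntukuʃ]

Rule 1: /ŋ/ before /p/ (labial) → [m]
Rule 1: /ŋ/ before /t/ (alveolar) → [n]
After rule 1: pumpa#ntukuʃ
Rule 2: no segment meets the rule's conditions; no change.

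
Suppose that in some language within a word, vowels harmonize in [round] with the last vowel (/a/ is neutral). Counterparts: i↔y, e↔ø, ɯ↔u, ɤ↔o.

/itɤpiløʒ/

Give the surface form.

/i/ harmonizes with /ø/ ([+round]) → [y]
/ɤ/ harmonizes with /ø/ ([+round]) → [o]
/i/ harmonizes with /ø/ ([+round]) → [y]

[ytopyløʒ]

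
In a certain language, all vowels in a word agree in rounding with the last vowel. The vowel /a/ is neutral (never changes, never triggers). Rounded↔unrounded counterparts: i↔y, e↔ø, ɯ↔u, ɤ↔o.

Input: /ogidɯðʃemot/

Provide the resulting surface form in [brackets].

/i/ harmonizes with /o/ ([+round]) → [y]
/ɯ/ harmonizes with /o/ ([+round]) → [u]
/e/ harmonizes with /o/ ([+round]) → [ø]

[ogyduðʃømot]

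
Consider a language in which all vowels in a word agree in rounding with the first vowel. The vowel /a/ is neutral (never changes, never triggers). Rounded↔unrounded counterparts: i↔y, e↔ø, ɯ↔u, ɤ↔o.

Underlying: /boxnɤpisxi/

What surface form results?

/ɤ/ harmonizes with /o/ ([+round]) → [o]
/i/ harmonizes with /o/ ([+round]) → [y]
/i/ harmonizes with /o/ ([+round]) → [y]

[boxnopysxy]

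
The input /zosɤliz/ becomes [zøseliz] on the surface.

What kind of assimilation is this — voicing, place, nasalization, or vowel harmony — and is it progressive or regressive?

/o/→[ø] /ɤ/→[e].
Vowels agree with the last vowel, so the harmony is regressive.

vowel harmony, regressive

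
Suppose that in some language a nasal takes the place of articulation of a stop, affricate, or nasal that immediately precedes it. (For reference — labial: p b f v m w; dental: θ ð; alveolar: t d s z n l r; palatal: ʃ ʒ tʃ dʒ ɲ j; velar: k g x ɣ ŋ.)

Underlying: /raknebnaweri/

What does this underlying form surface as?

[rakŋebmaweri]

/n/ after /k/ (velar) → [ŋ]
/n/ after /b/ (labial) → [m]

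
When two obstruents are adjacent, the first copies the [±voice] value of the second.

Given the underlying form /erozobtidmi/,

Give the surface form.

[erozoptidmi]

/b/ before /t/ (voiceless) → [p]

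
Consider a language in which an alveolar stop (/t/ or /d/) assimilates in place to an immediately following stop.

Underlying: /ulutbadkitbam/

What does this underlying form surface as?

/t/ before /b/ (labial) → [p]
/d/ before /k/ (velar) → [g]
/t/ before /b/ (labial) → [p]

[ulupbagkipbam]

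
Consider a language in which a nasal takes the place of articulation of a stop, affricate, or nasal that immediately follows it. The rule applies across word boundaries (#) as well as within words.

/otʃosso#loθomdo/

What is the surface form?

[otʃosso#loθondo]

/m/ before /d/ (alveolar) → [n]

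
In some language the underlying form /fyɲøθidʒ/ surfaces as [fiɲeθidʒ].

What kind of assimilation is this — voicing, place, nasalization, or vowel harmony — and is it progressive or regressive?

vowel harmony, regressive

/y/→[i] /ø/→[e].
Vowels agree with the last vowel, so the harmony is regressive.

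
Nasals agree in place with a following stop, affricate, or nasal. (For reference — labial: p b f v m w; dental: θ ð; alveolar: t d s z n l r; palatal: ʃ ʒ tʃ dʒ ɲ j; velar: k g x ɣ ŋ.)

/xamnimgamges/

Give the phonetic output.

/m/ before /n/ (alveolar) → [n]
/m/ before /g/ (velar) → [ŋ]
/m/ before /g/ (velar) → [ŋ]

[xanniŋgaŋges]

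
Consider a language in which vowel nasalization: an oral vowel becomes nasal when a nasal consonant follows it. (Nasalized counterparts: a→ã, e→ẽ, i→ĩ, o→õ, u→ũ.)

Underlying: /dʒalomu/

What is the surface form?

[dʒalõmu]

/o/ before nasal /m/ → [õ]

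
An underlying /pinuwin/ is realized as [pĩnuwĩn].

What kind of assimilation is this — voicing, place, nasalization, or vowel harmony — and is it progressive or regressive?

nasalization, regressive

/i/→[ĩ] /i/→[ĩ].
Each target copies a feature from the following segment, so the direction is regressive.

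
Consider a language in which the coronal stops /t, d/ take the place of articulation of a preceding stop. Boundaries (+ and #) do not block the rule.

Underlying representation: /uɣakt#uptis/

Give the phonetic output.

/t/ after /k/ (velar) → [k]
/t/ after /p/ (labial) → [p]

[uɣakk#uppis]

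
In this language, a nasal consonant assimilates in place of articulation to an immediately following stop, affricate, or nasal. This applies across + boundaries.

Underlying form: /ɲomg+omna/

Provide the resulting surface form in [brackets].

/m/ before /g/ (velar) → [ŋ]
/m/ before /n/ (alveolar) → [n]

[ɲoŋg+onna]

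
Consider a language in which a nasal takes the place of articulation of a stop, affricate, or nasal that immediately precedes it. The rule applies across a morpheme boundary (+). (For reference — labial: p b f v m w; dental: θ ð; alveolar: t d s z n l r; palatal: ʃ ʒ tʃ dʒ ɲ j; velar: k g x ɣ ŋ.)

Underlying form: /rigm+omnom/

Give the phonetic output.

/m/ after /g/ (velar) → [ŋ]
/n/ after /m/ (labial) → [m]

[rigŋ+ommom]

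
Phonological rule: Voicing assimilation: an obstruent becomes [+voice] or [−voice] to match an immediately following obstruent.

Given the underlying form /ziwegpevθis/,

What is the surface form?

/g/ before /p/ (voiceless) → [k]
/v/ before /θ/ (voiceless) → [f]

[ziwekpefθis]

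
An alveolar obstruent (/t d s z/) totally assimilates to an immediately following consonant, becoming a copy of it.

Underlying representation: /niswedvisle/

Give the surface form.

[niwwevville]

/s/ before /w/ → [w] (total assimilation)
/d/ before /v/ → [v] (total assimilation)
/s/ before /l/ → [l] (total assimilation)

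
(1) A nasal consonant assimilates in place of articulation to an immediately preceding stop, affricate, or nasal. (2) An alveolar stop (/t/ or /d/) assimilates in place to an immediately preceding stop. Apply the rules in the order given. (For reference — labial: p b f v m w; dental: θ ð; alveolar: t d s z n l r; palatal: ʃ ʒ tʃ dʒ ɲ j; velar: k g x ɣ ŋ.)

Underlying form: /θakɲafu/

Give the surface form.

Rule 1: /ɲ/ after /k/ (velar) → [ŋ]
After rule 1: θakŋafu
Rule 2: no segment meets the rule's conditions; no change.

[θakŋafu]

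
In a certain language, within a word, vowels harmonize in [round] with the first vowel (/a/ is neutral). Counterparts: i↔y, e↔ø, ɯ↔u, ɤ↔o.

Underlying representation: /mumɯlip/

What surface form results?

/ɯ/ harmonizes with /u/ ([+round]) → [u]
/i/ harmonizes with /u/ ([+round]) → [y]

[mumulyp]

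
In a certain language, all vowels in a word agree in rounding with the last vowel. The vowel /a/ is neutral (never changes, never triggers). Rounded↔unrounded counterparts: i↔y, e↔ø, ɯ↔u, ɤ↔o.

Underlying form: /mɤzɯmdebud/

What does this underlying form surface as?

/ɤ/ harmonizes with /u/ ([+round]) → [o]
/ɯ/ harmonizes with /u/ ([+round]) → [u]
/e/ harmonizes with /u/ ([+round]) → [ø]

[mozumdøbud]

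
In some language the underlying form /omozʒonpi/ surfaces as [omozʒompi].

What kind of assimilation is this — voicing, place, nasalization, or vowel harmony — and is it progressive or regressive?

/n/→[m].
Each target copies a feature from the following segment, so the direction is regressive.

place assimilation, regressive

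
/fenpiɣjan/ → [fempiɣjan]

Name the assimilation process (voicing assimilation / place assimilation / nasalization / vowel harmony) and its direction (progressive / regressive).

/n/→[m].
Each target copies a feature from the following segment, so the direction is regressive.

place assimilation, regressive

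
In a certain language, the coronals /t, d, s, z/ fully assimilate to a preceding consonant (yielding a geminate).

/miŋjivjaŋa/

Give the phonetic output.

no segment meets the rule's conditions; no change.

[miŋjivjaŋa]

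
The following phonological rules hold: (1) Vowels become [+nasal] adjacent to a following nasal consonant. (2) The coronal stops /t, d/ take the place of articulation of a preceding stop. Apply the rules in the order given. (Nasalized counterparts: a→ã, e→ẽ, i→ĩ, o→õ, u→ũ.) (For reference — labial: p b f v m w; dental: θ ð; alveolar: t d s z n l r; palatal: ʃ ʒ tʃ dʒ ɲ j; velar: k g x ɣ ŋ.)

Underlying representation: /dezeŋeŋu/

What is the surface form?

Rule 1: /e/ before nasal /ŋ/ → [ẽ]
Rule 1: /e/ before nasal /ŋ/ → [ẽ]
After rule 1: dezẽŋẽŋu
Rule 2: no segment meets the rule's conditions; no change.

[dezẽŋẽŋu]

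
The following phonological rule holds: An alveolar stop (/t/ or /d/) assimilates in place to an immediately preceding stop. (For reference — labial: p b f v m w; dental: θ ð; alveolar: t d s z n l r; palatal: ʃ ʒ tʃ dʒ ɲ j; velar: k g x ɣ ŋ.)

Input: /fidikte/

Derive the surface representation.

/t/ after /k/ (velar) → [k]

[fidikke]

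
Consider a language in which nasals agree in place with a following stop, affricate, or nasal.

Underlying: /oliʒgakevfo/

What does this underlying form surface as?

no segment meets the rule's conditions; no change.

[oliʒgakevfo]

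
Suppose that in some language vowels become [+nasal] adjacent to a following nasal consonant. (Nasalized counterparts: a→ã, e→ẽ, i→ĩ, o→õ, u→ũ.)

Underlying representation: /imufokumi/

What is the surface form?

[ĩmufokũmi]

/i/ before nasal /m/ → [ĩ]
/u/ before nasal /m/ → [ũ]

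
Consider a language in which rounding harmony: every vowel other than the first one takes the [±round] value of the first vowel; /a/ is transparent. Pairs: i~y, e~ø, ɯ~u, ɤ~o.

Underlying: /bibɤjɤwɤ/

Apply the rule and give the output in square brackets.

no segment meets the rule's conditions; no change.

[bibɤjɤwɤ]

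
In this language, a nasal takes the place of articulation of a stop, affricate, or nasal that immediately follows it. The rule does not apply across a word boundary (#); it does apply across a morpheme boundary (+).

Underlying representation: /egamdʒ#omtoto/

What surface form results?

[egaɲdʒ#ontoto]

/m/ before /dʒ/ (palatal) → [ɲ]
/m/ before /t/ (alveolar) → [n]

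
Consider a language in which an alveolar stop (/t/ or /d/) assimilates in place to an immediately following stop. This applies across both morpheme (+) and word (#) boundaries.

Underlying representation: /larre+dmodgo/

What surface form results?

/d/ before /g/ (velar) → [g]

[larre+dmoggo]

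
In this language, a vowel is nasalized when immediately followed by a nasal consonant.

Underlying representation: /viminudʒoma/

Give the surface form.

/i/ before nasal /m/ → [ĩ]
/i/ before nasal /n/ → [ĩ]
/o/ before nasal /m/ → [õ]

[vĩmĩnudʒõma]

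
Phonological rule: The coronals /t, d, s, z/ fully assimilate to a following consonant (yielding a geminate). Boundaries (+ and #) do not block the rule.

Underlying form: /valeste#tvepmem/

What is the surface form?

/s/ before /t/ → [t] (total assimilation)
/t/ before /v/ → [v] (total assimilation)

[valette#vvepmem]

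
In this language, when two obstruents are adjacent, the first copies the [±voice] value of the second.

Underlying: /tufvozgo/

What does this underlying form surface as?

/f/ before /v/ (voiced) → [v]

[tuvvozgo]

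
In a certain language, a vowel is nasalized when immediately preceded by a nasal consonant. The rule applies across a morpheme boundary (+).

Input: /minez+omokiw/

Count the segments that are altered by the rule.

3

/i/ after nasal /m/ → [ĩ]
/e/ after nasal /n/ → [ẽ]
/o/ after nasal /m/ → [õ]
3 segments change.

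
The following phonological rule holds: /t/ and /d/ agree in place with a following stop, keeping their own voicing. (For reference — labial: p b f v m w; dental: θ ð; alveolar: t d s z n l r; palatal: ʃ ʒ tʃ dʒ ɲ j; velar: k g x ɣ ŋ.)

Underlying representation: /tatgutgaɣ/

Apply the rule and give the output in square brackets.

/t/ before /g/ (velar) → [k]
/t/ before /g/ (velar) → [k]

[takgukgaɣ]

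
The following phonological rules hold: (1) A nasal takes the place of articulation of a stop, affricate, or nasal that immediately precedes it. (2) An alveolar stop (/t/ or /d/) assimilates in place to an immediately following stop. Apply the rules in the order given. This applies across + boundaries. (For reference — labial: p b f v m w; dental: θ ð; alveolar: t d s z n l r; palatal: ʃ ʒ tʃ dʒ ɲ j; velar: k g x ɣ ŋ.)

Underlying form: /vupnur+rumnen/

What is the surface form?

[vupmur+rummen]

Rule 1: /n/ after /p/ (labial) → [m]
Rule 1: /n/ after /m/ (labial) → [m]
After rule 1: vupmur+rummen
Rule 2: no segment meets the rule's conditions; no change.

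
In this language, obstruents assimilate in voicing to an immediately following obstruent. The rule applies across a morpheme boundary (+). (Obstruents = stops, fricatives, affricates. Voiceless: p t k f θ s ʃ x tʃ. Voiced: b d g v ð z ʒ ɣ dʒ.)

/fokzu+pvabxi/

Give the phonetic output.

/k/ before /z/ (voiced) → [g]
/p/ before /v/ (voiced) → [b]
/b/ before /x/ (voiceless) → [p]

[fogzu+bvapxi]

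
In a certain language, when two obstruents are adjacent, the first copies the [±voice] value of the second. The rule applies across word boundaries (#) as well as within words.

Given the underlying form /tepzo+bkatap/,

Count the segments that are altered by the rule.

2

/p/ before /z/ (voiced) → [b]
/b/ before /k/ (voiceless) → [p]
2 segments change.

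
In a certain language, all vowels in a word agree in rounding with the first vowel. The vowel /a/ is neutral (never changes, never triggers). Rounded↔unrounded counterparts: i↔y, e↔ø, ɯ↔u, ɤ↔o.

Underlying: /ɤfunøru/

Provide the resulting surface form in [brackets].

/u/ harmonizes with /ɤ/ ([-round]) → [ɯ]
/ø/ harmonizes with /ɤ/ ([-round]) → [e]
/u/ harmonizes with /ɤ/ ([-round]) → [ɯ]

[ɤfɯnerɯ]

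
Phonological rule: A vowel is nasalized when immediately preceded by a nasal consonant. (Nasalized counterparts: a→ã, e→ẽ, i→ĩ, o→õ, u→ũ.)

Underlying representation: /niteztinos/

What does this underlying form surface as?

/i/ after nasal /n/ → [ĩ]
/o/ after nasal /n/ → [õ]

[nĩteztinõs]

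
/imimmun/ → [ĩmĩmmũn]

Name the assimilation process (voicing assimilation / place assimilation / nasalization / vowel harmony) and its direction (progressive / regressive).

/i/→[ĩ] /i/→[ĩ] /u/→[ũ].
Each target copies a feature from the following segment, so the direction is regressive.

nasalization, regressive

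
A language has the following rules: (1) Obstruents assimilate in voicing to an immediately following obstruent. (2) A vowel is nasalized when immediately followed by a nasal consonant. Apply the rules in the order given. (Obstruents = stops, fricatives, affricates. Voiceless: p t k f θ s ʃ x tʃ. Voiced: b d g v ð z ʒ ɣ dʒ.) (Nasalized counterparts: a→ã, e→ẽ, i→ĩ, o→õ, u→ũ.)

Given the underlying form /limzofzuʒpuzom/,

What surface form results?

Rule 1: /f/ before /z/ (voiced) → [v]
Rule 1: /ʒ/ before /p/ (voiceless) → [ʃ]
After rule 1: limzovzuʃpuzom
Rule 2: /i/ before nasal /m/ → [ĩ]
Rule 2: /o/ before nasal /m/ → [õ]

[lĩmzovzuʃpuzõm]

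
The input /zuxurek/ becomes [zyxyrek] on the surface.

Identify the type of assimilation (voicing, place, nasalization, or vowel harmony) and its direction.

/u/→[y] /u/→[y].
Vowels agree with the last vowel, so the harmony is regressive.

vowel harmony, regressive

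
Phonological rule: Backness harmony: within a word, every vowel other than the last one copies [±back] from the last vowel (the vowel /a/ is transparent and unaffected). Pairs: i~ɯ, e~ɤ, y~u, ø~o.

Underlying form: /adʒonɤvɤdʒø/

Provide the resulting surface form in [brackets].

/o/ harmonizes with /ø/ ([-back]) → [ø]
/ɤ/ harmonizes with /ø/ ([-back]) → [e]
/ɤ/ harmonizes with /ø/ ([-back]) → [e]

[adʒønevedʒø]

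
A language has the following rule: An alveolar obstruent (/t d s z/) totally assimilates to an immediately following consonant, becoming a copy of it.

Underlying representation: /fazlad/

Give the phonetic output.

/z/ before /l/ → [l] (total assimilation)

[fallad]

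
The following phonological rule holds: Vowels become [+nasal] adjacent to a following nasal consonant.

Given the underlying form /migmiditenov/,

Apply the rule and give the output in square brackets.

/e/ before nasal /n/ → [ẽ]

[migmiditẽnov]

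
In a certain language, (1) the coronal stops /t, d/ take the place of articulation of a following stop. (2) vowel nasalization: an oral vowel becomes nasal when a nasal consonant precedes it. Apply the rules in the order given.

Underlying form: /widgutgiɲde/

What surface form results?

[wiggukgiɲde]

Rule 1: /d/ before /g/ (velar) → [g]
Rule 1: /t/ before /g/ (velar) → [k]
After rule 1: wiggukgiɲde
Rule 2: no segment meets the rule's conditions; no change.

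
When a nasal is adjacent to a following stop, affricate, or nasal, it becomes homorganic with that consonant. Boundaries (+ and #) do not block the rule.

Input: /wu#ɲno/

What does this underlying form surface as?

/ɲ/ before /n/ (alveolar) → [n]

[wu#nno]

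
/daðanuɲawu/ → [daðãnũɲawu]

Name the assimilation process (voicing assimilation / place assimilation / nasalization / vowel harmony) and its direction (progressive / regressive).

nasalization, regressive

/a/→[ã] /u/→[ũ].
Each target copies a feature from the following segment, so the direction is regressive.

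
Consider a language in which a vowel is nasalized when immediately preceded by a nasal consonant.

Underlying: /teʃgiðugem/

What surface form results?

no segment meets the rule's conditions; no change.

[teʃgiðugem]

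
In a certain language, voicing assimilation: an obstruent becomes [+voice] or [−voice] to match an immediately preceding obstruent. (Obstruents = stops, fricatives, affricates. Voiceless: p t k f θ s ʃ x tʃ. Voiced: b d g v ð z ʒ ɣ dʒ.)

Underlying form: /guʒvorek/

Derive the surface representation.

no segment meets the rule's conditions; no change.

[guʒvorek]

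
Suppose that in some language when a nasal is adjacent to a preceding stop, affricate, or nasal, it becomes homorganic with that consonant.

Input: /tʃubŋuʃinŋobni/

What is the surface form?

[tʃubmuʃinnobmi]

/ŋ/ after /b/ (labial) → [m]
/ŋ/ after /n/ (alveolar) → [n]
/n/ after /b/ (labial) → [m]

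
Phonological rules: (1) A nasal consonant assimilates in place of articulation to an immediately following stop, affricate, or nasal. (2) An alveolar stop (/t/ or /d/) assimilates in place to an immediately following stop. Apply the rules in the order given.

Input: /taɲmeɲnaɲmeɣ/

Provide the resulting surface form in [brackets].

[tammennammeɣ]

Rule 1: /ɲ/ before /m/ (labial) → [m]
Rule 1: /ɲ/ before /n/ (alveolar) → [n]
Rule 1: /ɲ/ before /m/ (labial) → [m]
After rule 1: tammennammeɣ
Rule 2: no segment meets the rule's conditions; no change.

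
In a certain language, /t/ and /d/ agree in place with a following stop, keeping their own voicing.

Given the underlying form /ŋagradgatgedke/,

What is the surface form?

[ŋagraggakgegke]

/d/ before /g/ (velar) → [g]
/t/ before /g/ (velar) → [k]
/d/ before /k/ (velar) → [g]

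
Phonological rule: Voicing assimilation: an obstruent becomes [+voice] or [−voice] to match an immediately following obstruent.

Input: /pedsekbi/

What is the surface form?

[petsegbi]

/d/ before /s/ (voiceless) → [t]
/k/ before /b/ (voiced) → [g]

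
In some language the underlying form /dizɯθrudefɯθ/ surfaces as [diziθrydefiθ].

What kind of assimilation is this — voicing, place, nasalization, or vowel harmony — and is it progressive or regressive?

/ɯ/→[i] /u/→[y] /ɯ/→[i].
Vowels agree with the first vowel, so the harmony is progressive.

vowel harmony, progressive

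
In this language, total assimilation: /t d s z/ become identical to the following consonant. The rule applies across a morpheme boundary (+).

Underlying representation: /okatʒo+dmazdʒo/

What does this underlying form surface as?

/t/ before /ʒ/ → [ʒ] (total assimilation)
/d/ before /m/ → [m] (total assimilation)
/z/ before /dʒ/ → [dʒ] (total assimilation)

[okaʒʒo+mmadʒdʒo]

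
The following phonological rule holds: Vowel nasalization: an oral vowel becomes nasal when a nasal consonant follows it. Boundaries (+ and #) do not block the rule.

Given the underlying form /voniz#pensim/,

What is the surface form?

/o/ before nasal /n/ → [õ]
/e/ before nasal /n/ → [ẽ]
/i/ before nasal /m/ → [ĩ]

[võniz#pẽnsĩm]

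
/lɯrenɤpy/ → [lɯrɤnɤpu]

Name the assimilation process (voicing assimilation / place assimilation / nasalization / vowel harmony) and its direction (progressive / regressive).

/e/→[ɤ] /y/→[u].
Vowels agree with the first vowel, so the harmony is progressive.

vowel harmony, progressive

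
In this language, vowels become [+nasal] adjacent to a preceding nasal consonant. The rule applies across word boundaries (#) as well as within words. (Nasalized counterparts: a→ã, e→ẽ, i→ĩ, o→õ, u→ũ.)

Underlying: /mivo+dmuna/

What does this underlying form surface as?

/i/ after nasal /m/ → [ĩ]
/u/ after nasal /m/ → [ũ]
/a/ after nasal /n/ → [ã]

[mĩvo+dmũnã]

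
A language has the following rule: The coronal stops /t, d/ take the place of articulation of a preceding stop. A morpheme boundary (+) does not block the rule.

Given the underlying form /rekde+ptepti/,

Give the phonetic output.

[rekge+ppeppi]

/d/ after /k/ (velar) → [g]
/t/ after /p/ (labial) → [p]
/t/ after /p/ (labial) → [p]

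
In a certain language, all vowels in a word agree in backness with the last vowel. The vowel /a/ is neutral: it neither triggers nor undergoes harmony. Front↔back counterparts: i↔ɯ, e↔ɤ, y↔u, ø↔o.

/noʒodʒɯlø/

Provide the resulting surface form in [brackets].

[nøʒødʒilø]

/o/ harmonizes with /ø/ ([-back]) → [ø]
/o/ harmonizes with /ø/ ([-back]) → [ø]
/ɯ/ harmonizes with /ø/ ([-back]) → [i]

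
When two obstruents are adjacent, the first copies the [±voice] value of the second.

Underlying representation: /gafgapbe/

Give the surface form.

/f/ before /g/ (voiced) → [v]
/p/ before /b/ (voiced) → [b]

[gavgabbe]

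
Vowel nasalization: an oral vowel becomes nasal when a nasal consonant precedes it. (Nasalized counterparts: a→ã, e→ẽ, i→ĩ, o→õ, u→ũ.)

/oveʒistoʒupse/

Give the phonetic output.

no segment meets the rule's conditions; no change.

[oveʒistoʒupse]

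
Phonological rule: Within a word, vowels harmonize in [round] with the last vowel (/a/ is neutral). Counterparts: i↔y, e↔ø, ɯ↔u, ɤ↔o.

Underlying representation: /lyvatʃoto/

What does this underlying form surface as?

no segment meets the rule's conditions; no change.

[lyvatʃoto]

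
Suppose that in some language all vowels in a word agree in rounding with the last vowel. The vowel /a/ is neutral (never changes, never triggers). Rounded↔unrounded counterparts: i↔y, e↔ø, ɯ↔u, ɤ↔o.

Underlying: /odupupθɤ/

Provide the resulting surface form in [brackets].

/o/ harmonizes with /ɤ/ ([-round]) → [ɤ]
/u/ harmonizes with /ɤ/ ([-round]) → [ɯ]
/u/ harmonizes with /ɤ/ ([-round]) → [ɯ]

[ɤdɯpɯpθɤ]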